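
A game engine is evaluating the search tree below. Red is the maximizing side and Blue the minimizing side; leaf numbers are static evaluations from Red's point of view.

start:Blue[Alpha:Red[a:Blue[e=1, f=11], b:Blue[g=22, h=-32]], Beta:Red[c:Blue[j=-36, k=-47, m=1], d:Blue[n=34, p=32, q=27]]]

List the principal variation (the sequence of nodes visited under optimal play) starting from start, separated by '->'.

a (Blue): min(1, 11) = 1
b (Blue): min(22, -32) = -32
Alpha (Red): max(1, -32) = 1
c (Blue): min(-36, -47, 1) = -47
d (Blue): min(34, 32, 27) = 27
Beta (Red): max(-47, 27) = 27
start (Blue): min(1, 27) = 1
At start, Blue picks Alpha (lowest: 1).
At Alpha, Red picks a (highest: 1).
At a, Blue picks e (lowest: 1).
Terminal value 1.

start -> Alpha -> a -> e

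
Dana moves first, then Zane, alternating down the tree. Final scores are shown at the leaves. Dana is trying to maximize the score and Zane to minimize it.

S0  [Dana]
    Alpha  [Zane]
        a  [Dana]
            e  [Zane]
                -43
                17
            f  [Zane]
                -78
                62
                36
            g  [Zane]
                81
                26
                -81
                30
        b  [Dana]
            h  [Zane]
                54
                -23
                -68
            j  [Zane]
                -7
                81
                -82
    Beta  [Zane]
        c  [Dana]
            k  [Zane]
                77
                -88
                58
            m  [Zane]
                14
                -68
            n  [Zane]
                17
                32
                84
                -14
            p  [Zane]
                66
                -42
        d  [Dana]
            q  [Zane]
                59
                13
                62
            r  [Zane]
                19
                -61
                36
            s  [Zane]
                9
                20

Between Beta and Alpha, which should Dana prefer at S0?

k (Zane): min(77, -88, 58) = -88
m (Zane): min(14, -68) = -68
n (Zane): min(17, 32, 84, -14) = -14
p (Zane): min(66, -42) = -42
c (Dana): max(-88, -68, -14, -42) = -14
q (Zane): min(59, 13, 62) = 13
r (Zane): min(19, -61, 36) = -61
s (Zane): min(9, 20) = 9
d (Dana): max(13, -61, 9) = 13
Beta (Zane): min(-14, 13) = -14
e (Zane): min(-43, 17) = -43
f (Zane): min(-78, 62, 36) = -78
g (Zane): min(81, 26, -81, 30) = -81
a (Dana): max(-43, -78, -81) = -43
h (Zane): min(54, -23, -68) = -68
j (Zane): min(-7, 81, -82) = -82
b (Dana): max(-68, -82) = -68
Alpha (Zane): min(-43, -68) = -68
Dana prefers the higher value; Beta=-14, Alpha=-68. Beta is better since -14 > -68.

Beta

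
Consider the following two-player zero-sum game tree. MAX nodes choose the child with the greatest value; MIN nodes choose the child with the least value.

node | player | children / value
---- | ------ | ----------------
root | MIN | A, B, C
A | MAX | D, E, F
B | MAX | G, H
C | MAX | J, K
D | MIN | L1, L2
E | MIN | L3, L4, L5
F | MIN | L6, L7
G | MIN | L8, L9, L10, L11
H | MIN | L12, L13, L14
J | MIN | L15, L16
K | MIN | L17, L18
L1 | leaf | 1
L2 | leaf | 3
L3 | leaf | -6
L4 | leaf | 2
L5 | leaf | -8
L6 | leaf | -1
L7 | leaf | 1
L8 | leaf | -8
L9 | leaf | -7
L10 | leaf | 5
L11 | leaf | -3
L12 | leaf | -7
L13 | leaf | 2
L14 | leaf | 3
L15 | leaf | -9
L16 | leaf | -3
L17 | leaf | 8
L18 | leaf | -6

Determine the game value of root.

-7

D (MIN): min(1, 3) = 1
E (MIN): min(-6, 2, -8) = -8
F (MIN): min(-1, 1) = -1
A (MAX): max(1, -8, -1) = 1
G (MIN): min(-8, -7, 5, -3) = -8
H (MIN): min(-7, 2, 3) = -7
B (MAX): max(-8, -7) = -7
J (MIN): min(-9, -3) = -9
K (MIN): min(8, -6) = -6
C (MAX): max(-9, -6) = -6
root (MIN): min(1, -7, -6) = -7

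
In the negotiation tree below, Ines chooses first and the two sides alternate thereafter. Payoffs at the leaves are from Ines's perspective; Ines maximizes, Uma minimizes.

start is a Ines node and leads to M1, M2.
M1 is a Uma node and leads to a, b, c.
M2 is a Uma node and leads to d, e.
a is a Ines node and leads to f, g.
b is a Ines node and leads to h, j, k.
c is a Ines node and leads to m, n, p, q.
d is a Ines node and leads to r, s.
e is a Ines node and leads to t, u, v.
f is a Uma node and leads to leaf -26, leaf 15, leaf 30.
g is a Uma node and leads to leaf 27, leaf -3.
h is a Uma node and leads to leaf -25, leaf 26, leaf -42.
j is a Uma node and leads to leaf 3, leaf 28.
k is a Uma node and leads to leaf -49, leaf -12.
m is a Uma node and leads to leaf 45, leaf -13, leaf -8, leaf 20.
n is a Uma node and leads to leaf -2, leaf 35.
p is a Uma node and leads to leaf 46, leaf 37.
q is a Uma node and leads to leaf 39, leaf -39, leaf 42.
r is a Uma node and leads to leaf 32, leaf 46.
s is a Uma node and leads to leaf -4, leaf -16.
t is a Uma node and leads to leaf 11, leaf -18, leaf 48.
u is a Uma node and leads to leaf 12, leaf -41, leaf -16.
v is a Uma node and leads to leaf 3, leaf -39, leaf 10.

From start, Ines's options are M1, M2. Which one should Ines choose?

M1

f (Uma): min(-26, 15, 30) = -26
g (Uma): min(27, -3) = -3
a (Ines): max(-26, -3) = -3
h (Uma): min(-25, 26, -42) = -42
j (Uma): min(3, 28) = 3
k (Uma): min(-49, -12) = -49
b (Ines): max(-42, 3, -49) = 3
m (Uma): min(45, -13, -8, 20) = -13
n (Uma): min(-2, 35) = -2
p (Uma): min(46, 37) = 37
q (Uma): min(39, -39, 42) = -39
c (Ines): max(-13, -2, 37, -39) = 37
M1 (Uma): min(-3, 3, 37) = -3
r (Uma): min(32, 46) = 32
s (Uma): min(-4, -16) = -16
d (Ines): max(32, -16) = 32
t (Uma): min(11, -18, 48) = -18
u (Uma): min(12, -41, -16) = -41
v (Uma): min(3, -39, 10) = -39
e (Ines): max(-18, -41, -39) = -18
M2 (Uma): min(32, -18) = -18
start (Ines): max(-3, -18) = -3
Ines at start wants the highest of {M1=-3, M2=-18}, so chooses M1.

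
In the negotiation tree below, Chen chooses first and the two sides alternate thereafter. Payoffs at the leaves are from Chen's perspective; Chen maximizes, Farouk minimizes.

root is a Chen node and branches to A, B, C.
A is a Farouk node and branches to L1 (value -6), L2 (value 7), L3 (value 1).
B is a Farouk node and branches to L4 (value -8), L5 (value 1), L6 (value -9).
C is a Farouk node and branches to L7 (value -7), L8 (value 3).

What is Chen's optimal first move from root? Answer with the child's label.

A

A (Farouk): min(-6, 7, 1) = -6
B (Farouk): min(-8, 1, -9) = -9
C (Farouk): min(-7, 3) = -7
root (Chen): max(-6, -9, -7) = -6
Chen at root wants the highest of {A=-6, B=-9, C=-7}, so chooses A.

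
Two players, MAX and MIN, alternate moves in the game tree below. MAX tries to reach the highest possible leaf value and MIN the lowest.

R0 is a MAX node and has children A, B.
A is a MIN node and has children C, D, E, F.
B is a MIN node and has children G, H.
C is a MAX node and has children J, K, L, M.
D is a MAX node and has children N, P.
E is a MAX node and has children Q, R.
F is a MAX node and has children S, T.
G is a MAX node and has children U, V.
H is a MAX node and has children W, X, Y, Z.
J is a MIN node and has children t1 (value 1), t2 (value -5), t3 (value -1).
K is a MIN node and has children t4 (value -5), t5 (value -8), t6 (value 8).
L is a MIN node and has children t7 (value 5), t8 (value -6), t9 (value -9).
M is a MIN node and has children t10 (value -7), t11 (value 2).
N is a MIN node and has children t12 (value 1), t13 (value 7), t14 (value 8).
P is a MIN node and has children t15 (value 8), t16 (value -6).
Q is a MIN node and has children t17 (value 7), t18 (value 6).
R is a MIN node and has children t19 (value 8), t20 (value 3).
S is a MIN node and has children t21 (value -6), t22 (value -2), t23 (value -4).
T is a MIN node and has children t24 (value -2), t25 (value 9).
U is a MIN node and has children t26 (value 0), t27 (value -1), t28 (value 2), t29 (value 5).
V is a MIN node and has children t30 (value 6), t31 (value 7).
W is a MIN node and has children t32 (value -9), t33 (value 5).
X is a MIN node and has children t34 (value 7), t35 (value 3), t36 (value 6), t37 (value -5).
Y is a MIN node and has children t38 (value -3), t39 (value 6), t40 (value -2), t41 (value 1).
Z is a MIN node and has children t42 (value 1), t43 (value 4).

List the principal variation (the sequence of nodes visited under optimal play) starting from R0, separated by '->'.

R0 -> B -> H -> Z -> t42

J (MIN): min(1, -5, -1) = -5
K (MIN): min(-5, -8, 8) = -8
L (MIN): min(5, -6, -9) = -9
M (MIN): min(-7, 2) = -7
C (MAX): max(-5, -8, -9, -7) = -5
N (MIN): min(1, 7, 8) = 1
P (MIN): min(8, -6) = -6
D (MAX): max(1, -6) = 1
Q (MIN): min(7, 6) = 6
R (MIN): min(8, 3) = 3
E (MAX): max(6, 3) = 6
S (MIN): min(-6, -2, -4) = -6
T (MIN): min(-2, 9) = -2
F (MAX): max(-6, -2) = -2
A (MIN): min(-5, 1, 6, -2) = -5
U (MIN): min(0, -1, 2, 5) = -1
V (MIN): min(6, 7) = 6
G (MAX): max(-1, 6) = 6
W (MIN): min(-9, 5) = -9
X (MIN): min(7, 3, 6, -5) = -5
Y (MIN): min(-3, 6, -2, 1) = -3
Z (MIN): min(1, 4) = 1
H (MAX): max(-9, -5, -3, 1) = 1
B (MIN): min(6, 1) = 1
R0 (MAX): max(-5, 1) = 1
At R0, MAX picks B (highest: 1).
At B, MIN picks H (lowest: 1).
At H, MAX picks Z (highest: 1).
At Z, MIN picks t42 (lowest: 1).
Terminal value 1.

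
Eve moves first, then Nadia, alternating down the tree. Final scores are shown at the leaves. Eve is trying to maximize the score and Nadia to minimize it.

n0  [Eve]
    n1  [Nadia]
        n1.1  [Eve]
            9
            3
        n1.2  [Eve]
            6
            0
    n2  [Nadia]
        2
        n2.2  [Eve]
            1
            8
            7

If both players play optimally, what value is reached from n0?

6

n1.1 (Eve): max(9, 3) = 9
n1.2 (Eve): max(6, 0) = 6
n1 (Nadia): min(9, 6) = 6
n2.2 (Eve): max(1, 8, 7) = 8
n2 (Nadia): min(2, 8) = 2
n0 (Eve): max(6, 2) = 6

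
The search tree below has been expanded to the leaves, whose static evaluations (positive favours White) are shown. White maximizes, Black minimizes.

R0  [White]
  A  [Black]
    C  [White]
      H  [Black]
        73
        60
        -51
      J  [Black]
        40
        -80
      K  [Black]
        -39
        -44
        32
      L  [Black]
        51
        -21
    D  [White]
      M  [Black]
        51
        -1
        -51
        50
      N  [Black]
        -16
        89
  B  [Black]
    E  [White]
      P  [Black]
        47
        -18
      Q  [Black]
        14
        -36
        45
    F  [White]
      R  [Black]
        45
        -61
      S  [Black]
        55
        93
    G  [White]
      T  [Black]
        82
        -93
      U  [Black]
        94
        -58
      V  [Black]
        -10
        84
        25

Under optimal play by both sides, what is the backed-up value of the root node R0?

H (Black): min(73, 60, -51) = -51
J (Black): min(40, -80) = -80
K (Black): min(-39, -44, 32) = -44
L (Black): min(51, -21) = -21
C (White): max(-51, -80, -44, -21) = -21
M (Black): min(51, -1, -51, 50) = -51
N (Black): min(-16, 89) = -16
D (White): max(-51, -16) = -16
A (Black): min(-21, -16) = -21
P (Black): min(47, -18) = -18
Q (Black): min(14, -36, 45) = -36
E (White): max(-18, -36) = -18
R (Black): min(45, -61) = -61
S (Black): min(55, 93) = 55
F (White): max(-61, 55) = 55
T (Black): min(82, -93) = -93
U (Black): min(94, -58) = -58
V (Black): min(-10, 84, 25) = -10
G (White): max(-93, -58, -10) = -10
B (Black): min(-18, 55, -10) = -18
R0 (White): max(-21, -18) = -18

-18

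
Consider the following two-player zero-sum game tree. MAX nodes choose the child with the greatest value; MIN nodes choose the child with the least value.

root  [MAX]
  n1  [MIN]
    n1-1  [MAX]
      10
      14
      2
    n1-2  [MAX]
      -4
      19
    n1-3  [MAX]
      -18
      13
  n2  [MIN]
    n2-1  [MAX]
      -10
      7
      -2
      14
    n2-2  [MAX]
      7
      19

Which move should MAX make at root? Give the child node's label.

n2

n1-1 (MAX): max(10, 14, 2) = 14
n1-2 (MAX): max(-4, 19) = 19
n1-3 (MAX): max(-18, 13) = 13
n1 (MIN): min(14, 19, 13) = 13
n2-1 (MAX): max(-10, 7, -2, 14) = 14
n2-2 (MAX): max(7, 19) = 19
n2 (MIN): min(14, 19) = 14
root (MAX): max(13, 14) = 14
MAX at root wants the highest of {n1=13, n2=14}, so chooses n2.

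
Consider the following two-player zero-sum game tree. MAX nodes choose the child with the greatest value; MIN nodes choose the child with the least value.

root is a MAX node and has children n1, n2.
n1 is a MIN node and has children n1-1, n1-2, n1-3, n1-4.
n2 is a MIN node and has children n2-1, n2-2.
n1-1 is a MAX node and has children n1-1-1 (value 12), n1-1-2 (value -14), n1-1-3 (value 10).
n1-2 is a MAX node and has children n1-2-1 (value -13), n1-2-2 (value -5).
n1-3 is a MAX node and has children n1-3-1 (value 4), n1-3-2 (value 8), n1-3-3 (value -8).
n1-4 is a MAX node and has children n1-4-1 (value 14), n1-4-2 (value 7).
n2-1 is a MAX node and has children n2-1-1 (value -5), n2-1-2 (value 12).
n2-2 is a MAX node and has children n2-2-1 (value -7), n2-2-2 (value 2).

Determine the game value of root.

n1-1 (MAX): max(12, -14, 10) = 12
n1-2 (MAX): max(-13, -5) = -5
n1-3 (MAX): max(4, 8, -8) = 8
n1-4 (MAX): max(14, 7) = 14
n1 (MIN): min(12, -5, 8, 14) = -5
n2-1 (MAX): max(-5, 12) = 12
n2-2 (MAX): max(-7, 2) = 2
n2 (MIN): min(12, 2) = 2
root (MAX): max(-5, 2) = 2

2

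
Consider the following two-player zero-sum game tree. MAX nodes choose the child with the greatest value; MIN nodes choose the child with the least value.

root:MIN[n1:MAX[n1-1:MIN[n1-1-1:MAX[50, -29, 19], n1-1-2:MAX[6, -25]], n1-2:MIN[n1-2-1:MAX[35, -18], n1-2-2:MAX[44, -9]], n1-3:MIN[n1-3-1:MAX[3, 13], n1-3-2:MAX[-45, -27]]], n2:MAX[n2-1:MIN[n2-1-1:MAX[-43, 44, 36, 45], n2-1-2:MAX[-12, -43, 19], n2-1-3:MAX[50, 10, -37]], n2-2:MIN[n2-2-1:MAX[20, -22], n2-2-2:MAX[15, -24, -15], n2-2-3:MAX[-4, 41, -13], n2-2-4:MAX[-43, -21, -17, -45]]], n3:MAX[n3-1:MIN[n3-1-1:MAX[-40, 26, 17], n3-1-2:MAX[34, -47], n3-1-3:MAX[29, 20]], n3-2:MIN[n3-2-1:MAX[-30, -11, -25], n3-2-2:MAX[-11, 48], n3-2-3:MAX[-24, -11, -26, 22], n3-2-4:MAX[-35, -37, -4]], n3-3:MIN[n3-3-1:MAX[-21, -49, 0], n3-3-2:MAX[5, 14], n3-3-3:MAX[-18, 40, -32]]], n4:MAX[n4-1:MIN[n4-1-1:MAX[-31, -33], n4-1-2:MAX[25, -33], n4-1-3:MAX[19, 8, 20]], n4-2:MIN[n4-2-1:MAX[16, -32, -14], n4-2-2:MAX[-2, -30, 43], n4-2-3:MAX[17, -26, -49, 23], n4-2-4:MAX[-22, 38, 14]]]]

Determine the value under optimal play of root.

n1-1-1 (MAX): max(50, -29, 19) = 50
n1-1-2 (MAX): max(6, -25) = 6
n1-1 (MIN): min(50, 6) = 6
n1-2-1 (MAX): max(35, -18) = 35
n1-2-2 (MAX): max(44, -9) = 44
n1-2 (MIN): min(35, 44) = 35
n1-3-1 (MAX): max(3, 13) = 13
n1-3-2 (MAX): max(-45, -27) = -27
n1-3 (MIN): min(13, -27) = -27
n1 (MAX): max(6, 35, -27) = 35
n2-1-1 (MAX): max(-43, 44, 36, 45) = 45
n2-1-2 (MAX): max(-12, -43, 19) = 19
n2-1-3 (MAX): max(50, 10, -37) = 50
n2-1 (MIN): min(45, 19, 50) = 19
n2-2-1 (MAX): max(20, -22) = 20
n2-2-2 (MAX): max(15, -24, -15) = 15
n2-2-3 (MAX): max(-4, 41, -13) = 41
n2-2-4 (MAX): max(-43, -21, -17, -45) = -17
n2-2 (MIN): min(20, 15, 41, -17) = -17
n2 (MAX): max(19, -17) = 19
n3-1-1 (MAX): max(-40, 26, 17) = 26
n3-1-2 (MAX): max(34, -47) = 34
n3-1-3 (MAX): max(29, 20) = 29
n3-1 (MIN): min(26, 34, 29) = 26
n3-2-1 (MAX): max(-30, -11, -25) = -11
n3-2-2 (MAX): max(-11, 48) = 48
n3-2-3 (MAX): max(-24, -11, -26, 22) = 22
n3-2-4 (MAX): max(-35, -37, -4) = -4
n3-2 (MIN): min(-11, 48, 22, -4) = -11
n3-3-1 (MAX): max(-21, -49, 0) = 0
n3-3-2 (MAX): max(5, 14) = 14
n3-3-3 (MAX): max(-18, 40, -32) = 40
n3-3 (MIN): min(0, 14, 40) = 0
n3 (MAX): max(26, -11, 0) = 26
n4-1-1 (MAX): max(-31, -33) = -31
n4-1-2 (MAX): max(25, -33) = 25
n4-1-3 (MAX): max(19, 8, 20) = 20
n4-1 (MIN): min(-31, 25, 20) = -31
n4-2-1 (MAX): max(16, -32, -14) = 16
n4-2-2 (MAX): max(-2, -30, 43) = 43
n4-2-3 (MAX): max(17, -26, -49, 23) = 23
n4-2-4 (MAX): max(-22, 38, 14) = 38
n4-2 (MIN): min(16, 43, 23, 38) = 16
n4 (MAX): max(-31, 16) = 16
root (MIN): min(35, 19, 26, 16) = 16

16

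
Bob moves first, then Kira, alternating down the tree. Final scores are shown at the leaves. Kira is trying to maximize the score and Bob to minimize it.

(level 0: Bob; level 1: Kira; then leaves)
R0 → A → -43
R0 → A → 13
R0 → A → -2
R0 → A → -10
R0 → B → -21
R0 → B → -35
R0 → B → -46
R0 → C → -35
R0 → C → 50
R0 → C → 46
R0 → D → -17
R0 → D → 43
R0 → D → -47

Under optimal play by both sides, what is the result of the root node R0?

-21

A (Kira): max(-43, 13, -2, -10) = 13
B (Kira): max(-21, -35, -46) = -21
C (Kira): max(-35, 50, 46) = 50
D (Kira): max(-17, 43, -47) = 43
R0 (Bob): min(13, -21, 50, 43) = -21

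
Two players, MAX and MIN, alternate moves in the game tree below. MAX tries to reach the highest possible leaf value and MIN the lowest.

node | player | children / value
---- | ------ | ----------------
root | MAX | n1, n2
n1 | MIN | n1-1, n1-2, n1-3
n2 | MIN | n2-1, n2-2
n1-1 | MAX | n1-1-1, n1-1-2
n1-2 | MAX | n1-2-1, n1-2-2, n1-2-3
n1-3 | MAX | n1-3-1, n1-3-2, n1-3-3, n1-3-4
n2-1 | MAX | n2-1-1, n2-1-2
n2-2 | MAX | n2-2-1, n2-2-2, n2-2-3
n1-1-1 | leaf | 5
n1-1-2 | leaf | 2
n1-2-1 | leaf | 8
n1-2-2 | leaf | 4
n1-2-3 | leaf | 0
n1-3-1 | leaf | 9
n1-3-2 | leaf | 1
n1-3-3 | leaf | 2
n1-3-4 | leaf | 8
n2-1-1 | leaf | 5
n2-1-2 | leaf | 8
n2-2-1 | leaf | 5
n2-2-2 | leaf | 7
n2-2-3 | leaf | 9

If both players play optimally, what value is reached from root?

8

n1-1 (MAX): max(5, 2) = 5
n1-2 (MAX): max(8, 4, 0) = 8
n1-3 (MAX): max(9, 1, 2, 8) = 9
n1 (MIN): min(5, 8, 9) = 5
n2-1 (MAX): max(5, 8) = 8
n2-2 (MAX): max(5, 7, 9) = 9
n2 (MIN): min(8, 9) = 8
root (MAX): max(5, 8) = 8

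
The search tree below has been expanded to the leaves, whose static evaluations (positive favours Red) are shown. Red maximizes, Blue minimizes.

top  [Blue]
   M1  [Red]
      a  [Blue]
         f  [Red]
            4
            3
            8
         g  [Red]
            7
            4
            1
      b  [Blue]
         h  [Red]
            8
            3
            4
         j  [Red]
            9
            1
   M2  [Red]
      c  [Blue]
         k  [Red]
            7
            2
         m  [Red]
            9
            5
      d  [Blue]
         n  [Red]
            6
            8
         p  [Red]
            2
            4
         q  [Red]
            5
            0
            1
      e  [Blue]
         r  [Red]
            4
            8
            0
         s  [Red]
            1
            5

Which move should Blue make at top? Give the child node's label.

f (Red): max(4, 3, 8) = 8
g (Red): max(7, 4, 1) = 7
a (Blue): min(8, 7) = 7
h (Red): max(8, 3, 4) = 8
j (Red): max(9, 1) = 9
b (Blue): min(8, 9) = 8
M1 (Red): max(7, 8) = 8
k (Red): max(7, 2) = 7
m (Red): max(9, 5) = 9
c (Blue): min(7, 9) = 7
n (Red): max(6, 8) = 8
p (Red): max(2, 4) = 4
q (Red): max(5, 0, 1) = 5
d (Blue): min(8, 4, 5) = 4
r (Red): max(4, 8, 0) = 8
s (Red): max(1, 5) = 5
e (Blue): min(8, 5) = 5
M2 (Red): max(7, 4, 5) = 7
top (Blue): min(8, 7) = 7
Blue at top wants the lowest of {M1=8, M2=7}, so chooses M2.

M2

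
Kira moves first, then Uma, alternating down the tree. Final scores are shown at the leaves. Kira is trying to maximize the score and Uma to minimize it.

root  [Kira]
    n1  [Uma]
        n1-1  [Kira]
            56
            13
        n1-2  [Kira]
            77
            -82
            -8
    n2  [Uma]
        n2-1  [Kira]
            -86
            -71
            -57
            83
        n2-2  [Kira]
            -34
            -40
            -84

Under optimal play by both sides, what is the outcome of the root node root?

56

n1-1 (Kira): max(56, 13) = 56
n1-2 (Kira): max(77, -82, -8) = 77
n1 (Uma): min(56, 77) = 56
n2-1 (Kira): max(-86, -71, -57, 83) = 83
n2-2 (Kira): max(-34, -40, -84) = -34
n2 (Uma): min(83, -34) = -34
root (Kira): max(56, -34) = 56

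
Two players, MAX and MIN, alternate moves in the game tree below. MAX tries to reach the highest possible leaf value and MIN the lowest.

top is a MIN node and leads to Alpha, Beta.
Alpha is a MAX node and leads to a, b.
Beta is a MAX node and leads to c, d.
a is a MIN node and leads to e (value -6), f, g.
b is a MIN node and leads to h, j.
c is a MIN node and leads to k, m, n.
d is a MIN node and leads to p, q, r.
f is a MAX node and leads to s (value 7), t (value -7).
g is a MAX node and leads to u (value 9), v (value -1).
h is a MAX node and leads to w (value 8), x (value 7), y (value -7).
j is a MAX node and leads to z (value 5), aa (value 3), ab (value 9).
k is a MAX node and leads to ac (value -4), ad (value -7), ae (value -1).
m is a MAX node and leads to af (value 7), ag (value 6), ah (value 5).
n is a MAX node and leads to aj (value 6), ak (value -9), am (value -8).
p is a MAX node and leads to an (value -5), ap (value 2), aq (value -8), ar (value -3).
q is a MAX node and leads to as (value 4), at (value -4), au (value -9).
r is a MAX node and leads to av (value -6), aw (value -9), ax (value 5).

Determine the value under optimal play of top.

f (MAX): max(7, -7) = 7
g (MAX): max(9, -1) = 9
a (MIN): min(-6, 7, 9) = -6
h (MAX): max(8, 7, -7) = 8
j (MAX): max(5, 3, 9) = 9
b (MIN): min(8, 9) = 8
Alpha (MAX): max(-6, 8) = 8
k (MAX): max(-4, -7, -1) = -1
m (MAX): max(7, 6, 5) = 7
n (MAX): max(6, -9, -8) = 6
c (MIN): min(-1, 7, 6) = -1
p (MAX): max(-5, 2, -8, -3) = 2
q (MAX): max(4, -4, -9) = 4
r (MAX): max(-6, -9, 5) = 5
d (MIN): min(2, 4, 5) = 2
Beta (MAX): max(-1, 2) = 2
top (MIN): min(8, 2) = 2

2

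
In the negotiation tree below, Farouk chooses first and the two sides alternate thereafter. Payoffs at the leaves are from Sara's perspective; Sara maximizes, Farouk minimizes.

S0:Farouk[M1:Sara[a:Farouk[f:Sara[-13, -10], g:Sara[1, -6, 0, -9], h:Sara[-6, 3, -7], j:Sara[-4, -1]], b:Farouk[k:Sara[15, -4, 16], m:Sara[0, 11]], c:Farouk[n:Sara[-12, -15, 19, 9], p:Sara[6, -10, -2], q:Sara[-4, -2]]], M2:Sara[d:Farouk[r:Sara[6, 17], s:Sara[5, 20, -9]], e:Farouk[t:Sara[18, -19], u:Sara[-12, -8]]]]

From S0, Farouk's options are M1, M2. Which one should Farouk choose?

f (Sara): max(-13, -10) = -10
g (Sara): max(1, -6, 0, -9) = 1
h (Sara): max(-6, 3, -7) = 3
j (Sara): max(-4, -1) = -1
a (Farouk): min(-10, 1, 3, -1) = -10
k (Sara): max(15, -4, 16) = 16
m (Sara): max(0, 11) = 11
b (Farouk): min(16, 11) = 11
n (Sara): max(-12, -15, 19, 9) = 19
p (Sara): max(6, -10, -2) = 6
q (Sara): max(-4, -2) = -2
c (Farouk): min(19, 6, -2) = -2
M1 (Sara): max(-10, 11, -2) = 11
r (Sara): max(6, 17) = 17
s (Sara): max(5, 20, -9) = 20
d (Farouk): min(17, 20) = 17
t (Sara): max(18, -19) = 18
u (Sara): max(-12, -8) = -8
e (Farouk): min(18, -8) = -8
M2 (Sara): max(17, -8) = 17
S0 (Farouk): min(11, 17) = 11
Farouk at S0 wants the lowest of {M1=11, M2=17}, so chooses M1.

M1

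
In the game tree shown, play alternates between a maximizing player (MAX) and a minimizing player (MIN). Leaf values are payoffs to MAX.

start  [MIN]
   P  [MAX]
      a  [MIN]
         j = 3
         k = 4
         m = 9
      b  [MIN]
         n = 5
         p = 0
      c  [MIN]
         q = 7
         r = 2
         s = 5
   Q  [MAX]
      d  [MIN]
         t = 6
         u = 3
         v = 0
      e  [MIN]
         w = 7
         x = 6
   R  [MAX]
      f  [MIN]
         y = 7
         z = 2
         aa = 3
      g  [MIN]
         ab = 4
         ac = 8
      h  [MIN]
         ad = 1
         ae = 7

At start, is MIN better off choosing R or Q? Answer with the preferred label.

R

f (MIN): min(7, 2, 3) = 2
g (MIN): min(4, 8) = 4
h (MIN): min(1, 7) = 1
R (MAX): max(2, 4, 1) = 4
d (MIN): min(6, 3, 0) = 0
e (MIN): min(7, 6) = 6
Q (MAX): max(0, 6) = 6
MIN prefers the lower value; R=4, Q=6. R is better since 4 < 6.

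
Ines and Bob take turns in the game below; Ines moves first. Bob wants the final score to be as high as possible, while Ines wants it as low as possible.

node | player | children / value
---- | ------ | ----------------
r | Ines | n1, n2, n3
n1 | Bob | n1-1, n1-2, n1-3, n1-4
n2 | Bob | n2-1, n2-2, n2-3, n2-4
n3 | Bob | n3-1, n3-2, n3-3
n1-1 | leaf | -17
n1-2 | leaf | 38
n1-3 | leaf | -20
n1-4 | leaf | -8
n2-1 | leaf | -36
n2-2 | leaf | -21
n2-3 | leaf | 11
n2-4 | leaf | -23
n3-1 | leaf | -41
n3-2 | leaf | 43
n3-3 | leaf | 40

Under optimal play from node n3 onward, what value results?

n3 (Bob): max(-41, 43, 40) = 43

43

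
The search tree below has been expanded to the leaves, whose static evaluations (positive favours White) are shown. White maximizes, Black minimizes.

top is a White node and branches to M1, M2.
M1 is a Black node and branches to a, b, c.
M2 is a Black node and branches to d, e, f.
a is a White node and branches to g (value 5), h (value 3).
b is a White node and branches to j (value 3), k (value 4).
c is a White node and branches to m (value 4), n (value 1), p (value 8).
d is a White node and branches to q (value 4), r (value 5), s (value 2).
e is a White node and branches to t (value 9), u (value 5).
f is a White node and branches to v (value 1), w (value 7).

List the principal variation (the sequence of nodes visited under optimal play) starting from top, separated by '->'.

top -> M2 -> d -> r

a (White): max(5, 3) = 5
b (White): max(3, 4) = 4
c (White): max(4, 1, 8) = 8
M1 (Black): min(5, 4, 8) = 4
d (White): max(4, 5, 2) = 5
e (White): max(9, 5) = 9
f (White): max(1, 7) = 7
M2 (Black): min(5, 9, 7) = 5
top (White): max(4, 5) = 5
At top, White picks M2 (highest: 5).
At M2, Black picks d (lowest: 5).
At d, White picks r (highest: 5).
Terminal value 5.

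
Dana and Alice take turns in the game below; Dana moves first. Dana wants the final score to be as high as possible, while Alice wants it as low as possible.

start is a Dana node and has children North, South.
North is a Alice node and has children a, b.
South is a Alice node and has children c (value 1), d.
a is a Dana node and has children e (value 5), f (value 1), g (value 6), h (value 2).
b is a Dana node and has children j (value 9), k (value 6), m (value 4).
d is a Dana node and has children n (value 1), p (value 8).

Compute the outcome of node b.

9

b (Dana): max(9, 6, 4) = 9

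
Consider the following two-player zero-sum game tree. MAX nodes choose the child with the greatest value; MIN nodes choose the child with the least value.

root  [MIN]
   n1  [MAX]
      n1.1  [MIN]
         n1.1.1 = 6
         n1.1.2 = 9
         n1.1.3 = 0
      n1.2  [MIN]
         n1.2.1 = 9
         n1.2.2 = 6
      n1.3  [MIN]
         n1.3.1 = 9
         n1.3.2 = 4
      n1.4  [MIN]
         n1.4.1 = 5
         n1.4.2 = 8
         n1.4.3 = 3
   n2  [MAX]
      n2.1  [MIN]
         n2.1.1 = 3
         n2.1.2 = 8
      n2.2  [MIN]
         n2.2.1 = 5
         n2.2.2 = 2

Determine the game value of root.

n1.1 (MIN): min(6, 9, 0) = 0
n1.2 (MIN): min(9, 6) = 6
n1.3 (MIN): min(9, 4) = 4
n1.4 (MIN): min(5, 8, 3) = 3
n1 (MAX): max(0, 6, 4, 3) = 6
n2.1 (MIN): min(3, 8) = 3
n2.2 (MIN): min(5, 2) = 2
n2 (MAX): max(3, 2) = 3
root (MIN): min(6, 3) = 3

3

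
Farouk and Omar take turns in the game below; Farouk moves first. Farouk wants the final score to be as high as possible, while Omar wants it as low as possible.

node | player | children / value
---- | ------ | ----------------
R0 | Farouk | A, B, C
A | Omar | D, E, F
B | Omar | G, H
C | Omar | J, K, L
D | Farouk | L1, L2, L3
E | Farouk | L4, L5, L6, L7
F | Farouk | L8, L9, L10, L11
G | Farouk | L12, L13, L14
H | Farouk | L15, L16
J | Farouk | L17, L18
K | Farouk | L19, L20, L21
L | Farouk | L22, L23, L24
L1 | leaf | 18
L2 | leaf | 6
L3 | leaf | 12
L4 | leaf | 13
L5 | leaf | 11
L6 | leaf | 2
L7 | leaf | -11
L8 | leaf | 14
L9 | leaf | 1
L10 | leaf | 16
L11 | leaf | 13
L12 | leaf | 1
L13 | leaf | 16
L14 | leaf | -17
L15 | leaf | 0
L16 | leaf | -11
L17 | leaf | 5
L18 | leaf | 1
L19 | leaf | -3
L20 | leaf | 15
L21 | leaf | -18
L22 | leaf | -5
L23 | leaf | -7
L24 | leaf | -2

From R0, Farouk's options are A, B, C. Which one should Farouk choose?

A

D (Farouk): max(18, 6, 12) = 18
E (Farouk): max(13, 11, 2, -11) = 13
F (Farouk): max(14, 1, 16, 13) = 16
A (Omar): min(18, 13, 16) = 13
G (Farouk): max(1, 16, -17) = 16
H (Farouk): max(0, -11) = 0
B (Omar): min(16, 0) = 0
J (Farouk): max(5, 1) = 5
K (Farouk): max(-3, 15, -18) = 15
L (Farouk): max(-5, -7, -2) = -2
C (Omar): min(5, 15, -2) = -2
R0 (Farouk): max(13, 0, -2) = 13
Farouk at R0 wants the highest of {A=13, B=0, C=-2}, so chooses A.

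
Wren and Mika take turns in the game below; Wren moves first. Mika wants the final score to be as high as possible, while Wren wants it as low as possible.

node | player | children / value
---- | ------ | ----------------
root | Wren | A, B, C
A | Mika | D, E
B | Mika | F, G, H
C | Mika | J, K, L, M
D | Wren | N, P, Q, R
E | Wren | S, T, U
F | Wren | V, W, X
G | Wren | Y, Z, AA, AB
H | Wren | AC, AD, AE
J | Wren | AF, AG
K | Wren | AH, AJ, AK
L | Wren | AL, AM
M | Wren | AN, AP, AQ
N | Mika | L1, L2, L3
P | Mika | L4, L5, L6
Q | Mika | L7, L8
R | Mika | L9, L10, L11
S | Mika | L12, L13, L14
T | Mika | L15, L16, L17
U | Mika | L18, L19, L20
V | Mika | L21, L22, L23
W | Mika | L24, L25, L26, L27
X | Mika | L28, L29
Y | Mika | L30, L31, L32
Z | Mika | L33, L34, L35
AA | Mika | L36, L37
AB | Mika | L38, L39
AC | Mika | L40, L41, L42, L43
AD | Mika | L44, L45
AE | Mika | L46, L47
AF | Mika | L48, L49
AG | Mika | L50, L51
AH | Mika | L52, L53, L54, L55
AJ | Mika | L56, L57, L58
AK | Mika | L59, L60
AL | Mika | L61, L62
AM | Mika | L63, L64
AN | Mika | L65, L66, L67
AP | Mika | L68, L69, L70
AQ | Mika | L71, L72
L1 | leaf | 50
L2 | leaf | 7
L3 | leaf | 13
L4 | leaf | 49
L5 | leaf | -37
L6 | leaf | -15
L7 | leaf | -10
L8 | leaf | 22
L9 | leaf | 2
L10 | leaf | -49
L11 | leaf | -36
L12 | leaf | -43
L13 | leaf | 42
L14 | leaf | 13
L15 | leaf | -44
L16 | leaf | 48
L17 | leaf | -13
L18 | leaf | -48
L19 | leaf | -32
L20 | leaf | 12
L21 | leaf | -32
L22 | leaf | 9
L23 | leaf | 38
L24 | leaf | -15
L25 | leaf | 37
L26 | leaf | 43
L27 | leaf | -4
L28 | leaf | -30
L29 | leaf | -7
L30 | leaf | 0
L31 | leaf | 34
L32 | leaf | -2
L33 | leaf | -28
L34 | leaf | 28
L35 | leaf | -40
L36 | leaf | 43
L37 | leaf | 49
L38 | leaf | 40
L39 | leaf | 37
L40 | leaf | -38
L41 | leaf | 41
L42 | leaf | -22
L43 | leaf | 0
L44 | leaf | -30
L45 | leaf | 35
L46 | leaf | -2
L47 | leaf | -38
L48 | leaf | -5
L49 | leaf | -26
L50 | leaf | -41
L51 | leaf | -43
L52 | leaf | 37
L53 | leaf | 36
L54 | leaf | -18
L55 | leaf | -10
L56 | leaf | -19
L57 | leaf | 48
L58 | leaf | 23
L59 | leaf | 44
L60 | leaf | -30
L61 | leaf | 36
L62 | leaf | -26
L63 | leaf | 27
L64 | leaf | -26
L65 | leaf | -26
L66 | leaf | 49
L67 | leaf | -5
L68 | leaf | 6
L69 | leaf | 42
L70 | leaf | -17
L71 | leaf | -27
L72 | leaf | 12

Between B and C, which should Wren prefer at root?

V (Mika): max(-32, 9, 38) = 38
W (Mika): max(-15, 37, 43, -4) = 43
X (Mika): max(-30, -7) = -7
F (Wren): min(38, 43, -7) = -7
Y (Mika): max(0, 34, -2) = 34
Z (Mika): max(-28, 28, -40) = 28
AA (Mika): max(43, 49) = 49
AB (Mika): max(40, 37) = 40
G (Wren): min(34, 28, 49, 40) = 28
AC (Mika): max(-38, 41, -22, 0) = 41
AD (Mika): max(-30, 35) = 35
AE (Mika): max(-2, -38) = -2
H (Wren): min(41, 35, -2) = -2
B (Mika): max(-7, 28, -2) = 28
AF (Mika): max(-5, -26) = -5
AG (Mika): max(-41, -43) = -41
J (Wren): min(-5, -41) = -41
AH (Mika): max(37, 36, -18, -10) = 37
AJ (Mika): max(-19, 48, 23) = 48
AK (Mika): max(44, -30) = 44
K (Wren): min(37, 48, 44) = 37
AL (Mika): max(36, -26) = 36
AM (Mika): max(27, -26) = 27
L (Wren): min(36, 27) = 27
AN (Mika): max(-26, 49, -5) = 49
AP (Mika): max(6, 42, -17) = 42
AQ (Mika): max(-27, 12) = 12
M (Wren): min(49, 42, 12) = 12
C (Mika): max(-41, 37, 27, 12) = 37
Wren prefers the lower value; B=28, C=37. B is better since 28 < 37.

B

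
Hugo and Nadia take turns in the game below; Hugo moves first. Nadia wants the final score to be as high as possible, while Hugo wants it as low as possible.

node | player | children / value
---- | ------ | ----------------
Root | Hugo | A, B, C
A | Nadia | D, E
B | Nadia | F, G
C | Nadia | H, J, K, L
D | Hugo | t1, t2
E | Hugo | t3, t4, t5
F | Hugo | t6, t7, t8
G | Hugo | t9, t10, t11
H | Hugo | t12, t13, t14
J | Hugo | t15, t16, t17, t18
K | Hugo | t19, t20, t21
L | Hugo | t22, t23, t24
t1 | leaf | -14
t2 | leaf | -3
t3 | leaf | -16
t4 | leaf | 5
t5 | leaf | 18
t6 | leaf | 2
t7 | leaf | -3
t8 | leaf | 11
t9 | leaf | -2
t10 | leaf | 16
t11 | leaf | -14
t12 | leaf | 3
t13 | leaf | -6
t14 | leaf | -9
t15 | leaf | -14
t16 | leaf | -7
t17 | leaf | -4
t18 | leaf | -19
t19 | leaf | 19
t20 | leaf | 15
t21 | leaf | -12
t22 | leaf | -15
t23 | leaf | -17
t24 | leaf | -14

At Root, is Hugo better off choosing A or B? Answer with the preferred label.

A

D (Hugo): min(-14, -3) = -14
E (Hugo): min(-16, 5, 18) = -16
A (Nadia): max(-14, -16) = -14
F (Hugo): min(2, -3, 11) = -3
G (Hugo): min(-2, 16, -14) = -14
B (Nadia): max(-3, -14) = -3
Hugo prefers the lower value; A=-14, B=-3. A is better since -14 < -3.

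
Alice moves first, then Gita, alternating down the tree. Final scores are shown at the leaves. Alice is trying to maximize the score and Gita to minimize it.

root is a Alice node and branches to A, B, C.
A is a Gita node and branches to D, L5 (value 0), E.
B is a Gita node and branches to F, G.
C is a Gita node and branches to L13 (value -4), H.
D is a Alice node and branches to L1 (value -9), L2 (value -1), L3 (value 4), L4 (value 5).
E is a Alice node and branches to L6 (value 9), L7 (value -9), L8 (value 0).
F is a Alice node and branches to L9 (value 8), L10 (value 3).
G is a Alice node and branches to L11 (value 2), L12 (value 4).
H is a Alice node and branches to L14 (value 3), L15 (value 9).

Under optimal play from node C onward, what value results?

-4

H (Alice): max(3, 9) = 9
C (Gita): min(-4, 9) = -4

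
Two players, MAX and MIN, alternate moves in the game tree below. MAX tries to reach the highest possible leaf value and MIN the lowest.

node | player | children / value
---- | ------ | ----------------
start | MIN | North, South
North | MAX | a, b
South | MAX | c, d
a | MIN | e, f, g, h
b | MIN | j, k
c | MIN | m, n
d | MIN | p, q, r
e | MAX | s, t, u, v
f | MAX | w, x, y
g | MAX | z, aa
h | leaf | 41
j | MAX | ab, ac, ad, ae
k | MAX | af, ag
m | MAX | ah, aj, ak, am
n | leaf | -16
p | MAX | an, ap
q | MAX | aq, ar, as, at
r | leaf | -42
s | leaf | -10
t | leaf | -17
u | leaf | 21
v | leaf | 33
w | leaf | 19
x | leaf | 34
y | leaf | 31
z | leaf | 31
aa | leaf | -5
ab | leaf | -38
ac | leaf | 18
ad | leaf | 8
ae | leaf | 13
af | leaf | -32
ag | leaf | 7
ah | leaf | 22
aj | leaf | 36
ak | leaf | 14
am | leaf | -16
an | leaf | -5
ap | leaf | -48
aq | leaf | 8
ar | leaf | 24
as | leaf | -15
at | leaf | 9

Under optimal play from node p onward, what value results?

p (MAX): max(-5, -48) = -5

-5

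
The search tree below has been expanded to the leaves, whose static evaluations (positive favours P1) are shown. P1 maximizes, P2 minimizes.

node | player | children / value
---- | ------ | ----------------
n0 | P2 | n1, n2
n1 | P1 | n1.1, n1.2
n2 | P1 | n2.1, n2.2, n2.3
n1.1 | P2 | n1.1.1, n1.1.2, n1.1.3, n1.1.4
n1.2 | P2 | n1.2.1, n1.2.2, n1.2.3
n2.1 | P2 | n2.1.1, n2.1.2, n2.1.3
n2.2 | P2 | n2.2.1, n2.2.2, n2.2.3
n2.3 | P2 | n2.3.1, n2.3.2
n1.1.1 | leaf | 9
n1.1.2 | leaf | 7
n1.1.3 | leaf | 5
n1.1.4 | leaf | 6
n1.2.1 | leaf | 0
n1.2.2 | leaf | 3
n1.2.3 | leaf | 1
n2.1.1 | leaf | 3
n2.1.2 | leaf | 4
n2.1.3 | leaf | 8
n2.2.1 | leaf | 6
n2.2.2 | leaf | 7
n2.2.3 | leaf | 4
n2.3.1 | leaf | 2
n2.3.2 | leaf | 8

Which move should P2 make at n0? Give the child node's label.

n1.1 (P2): min(9, 7, 5, 6) = 5
n1.2 (P2): min(0, 3, 1) = 0
n1 (P1): max(5, 0) = 5
n2.1 (P2): min(3, 4, 8) = 3
n2.2 (P2): min(6, 7, 4) = 4
n2.3 (P2): min(2, 8) = 2
n2 (P1): max(3, 4, 2) = 4
n0 (P2): min(5, 4) = 4
P2 at n0 wants the lowest of {n1=5, n2=4}, so chooses n2.

n2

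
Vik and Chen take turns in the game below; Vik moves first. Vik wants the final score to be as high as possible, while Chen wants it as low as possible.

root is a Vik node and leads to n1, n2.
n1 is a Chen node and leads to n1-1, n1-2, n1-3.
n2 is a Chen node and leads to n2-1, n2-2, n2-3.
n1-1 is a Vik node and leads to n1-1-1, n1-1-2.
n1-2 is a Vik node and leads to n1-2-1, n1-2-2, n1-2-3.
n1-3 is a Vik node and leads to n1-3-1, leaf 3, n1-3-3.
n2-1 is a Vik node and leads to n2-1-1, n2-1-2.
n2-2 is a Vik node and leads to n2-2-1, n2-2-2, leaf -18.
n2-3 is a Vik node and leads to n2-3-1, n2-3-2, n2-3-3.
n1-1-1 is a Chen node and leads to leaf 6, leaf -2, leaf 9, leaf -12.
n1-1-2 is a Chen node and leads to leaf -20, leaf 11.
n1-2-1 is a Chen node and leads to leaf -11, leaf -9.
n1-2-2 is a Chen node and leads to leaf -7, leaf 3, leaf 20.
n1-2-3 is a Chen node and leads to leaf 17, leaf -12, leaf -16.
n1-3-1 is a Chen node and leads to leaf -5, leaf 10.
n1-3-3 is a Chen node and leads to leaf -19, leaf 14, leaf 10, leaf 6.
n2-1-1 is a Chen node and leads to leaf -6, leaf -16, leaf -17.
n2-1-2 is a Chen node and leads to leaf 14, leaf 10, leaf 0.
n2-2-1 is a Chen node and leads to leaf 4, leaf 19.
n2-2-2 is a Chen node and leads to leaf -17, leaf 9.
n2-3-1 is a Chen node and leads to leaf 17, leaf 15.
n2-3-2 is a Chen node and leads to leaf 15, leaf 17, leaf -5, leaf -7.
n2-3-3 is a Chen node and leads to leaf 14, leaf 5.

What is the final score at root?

0

n1-1-1 (Chen): min(6, -2, 9, -12) = -12
n1-1-2 (Chen): min(-20, 11) = -20
n1-1 (Vik): max(-12, -20) = -12
n1-2-1 (Chen): min(-11, -9) = -11
n1-2-2 (Chen): min(-7, 3, 20) = -7
n1-2-3 (Chen): min(17, -12, -16) = -16
n1-2 (Vik): max(-11, -7, -16) = -7
n1-3-1 (Chen): min(-5, 10) = -5
n1-3-3 (Chen): min(-19, 14, 10, 6) = -19
n1-3 (Vik): max(-5, 3, -19) = 3
n1 (Chen): min(-12, -7, 3) = -12
n2-1-1 (Chen): min(-6, -16, -17) = -17
n2-1-2 (Chen): min(14, 10, 0) = 0
n2-1 (Vik): max(-17, 0) = 0
n2-2-1 (Chen): min(4, 19) = 4
n2-2-2 (Chen): min(-17, 9) = -17
n2-2 (Vik): max(4, -17, -18) = 4
n2-3-1 (Chen): min(17, 15) = 15
n2-3-2 (Chen): min(15, 17, -5, -7) = -7
n2-3-3 (Chen): min(14, 5) = 5
n2-3 (Vik): max(15, -7, 5) = 15
n2 (Chen): min(0, 4, 15) = 0
root (Vik): max(-12, 0) = 0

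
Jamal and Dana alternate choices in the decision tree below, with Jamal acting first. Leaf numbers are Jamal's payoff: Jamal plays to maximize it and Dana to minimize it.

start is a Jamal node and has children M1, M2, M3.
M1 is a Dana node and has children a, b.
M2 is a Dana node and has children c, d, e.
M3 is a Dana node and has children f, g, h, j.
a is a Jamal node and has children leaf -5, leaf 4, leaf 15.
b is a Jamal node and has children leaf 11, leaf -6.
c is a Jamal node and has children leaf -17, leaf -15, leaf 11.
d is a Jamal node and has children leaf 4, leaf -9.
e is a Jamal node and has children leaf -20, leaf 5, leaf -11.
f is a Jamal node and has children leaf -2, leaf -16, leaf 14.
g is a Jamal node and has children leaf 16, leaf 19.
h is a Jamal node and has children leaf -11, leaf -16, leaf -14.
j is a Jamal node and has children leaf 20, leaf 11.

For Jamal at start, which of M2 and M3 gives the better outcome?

M2

c (Jamal): max(-17, -15, 11) = 11
d (Jamal): max(4, -9) = 4
e (Jamal): max(-20, 5, -11) = 5
M2 (Dana): min(11, 4, 5) = 4
f (Jamal): max(-2, -16, 14) = 14
g (Jamal): max(16, 19) = 19
h (Jamal): max(-11, -16, -14) = -11
j (Jamal): max(20, 11) = 20
M3 (Dana): min(14, 19, -11, 20) = -11
Jamal prefers the higher value; M2=4, M3=-11. M2 is better since 4 > -11.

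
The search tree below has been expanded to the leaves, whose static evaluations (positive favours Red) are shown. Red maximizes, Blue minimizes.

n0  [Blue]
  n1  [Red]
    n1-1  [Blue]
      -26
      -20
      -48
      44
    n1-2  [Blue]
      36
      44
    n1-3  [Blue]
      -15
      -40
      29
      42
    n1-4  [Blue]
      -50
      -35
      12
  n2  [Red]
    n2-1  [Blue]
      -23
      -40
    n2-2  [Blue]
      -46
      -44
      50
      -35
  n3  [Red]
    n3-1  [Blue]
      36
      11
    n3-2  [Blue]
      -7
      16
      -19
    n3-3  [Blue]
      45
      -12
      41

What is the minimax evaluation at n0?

n1-1 (Blue): min(-26, -20, -48, 44) = -48
n1-2 (Blue): min(36, 44) = 36
n1-3 (Blue): min(-15, -40, 29, 42) = -40
n1-4 (Blue): min(-50, -35, 12) = -50
n1 (Red): max(-48, 36, -40, -50) = 36
n2-1 (Blue): min(-23, -40) = -40
n2-2 (Blue): min(-46, -44, 50, -35) = -46
n2 (Red): max(-40, -46) = -40
n3-1 (Blue): min(36, 11) = 11
n3-2 (Blue): min(-7, 16, -19) = -19
n3-3 (Blue): min(45, -12, 41) = -12
n3 (Red): max(11, -19, -12) = 11
n0 (Blue): min(36, -40, 11) = -40

-40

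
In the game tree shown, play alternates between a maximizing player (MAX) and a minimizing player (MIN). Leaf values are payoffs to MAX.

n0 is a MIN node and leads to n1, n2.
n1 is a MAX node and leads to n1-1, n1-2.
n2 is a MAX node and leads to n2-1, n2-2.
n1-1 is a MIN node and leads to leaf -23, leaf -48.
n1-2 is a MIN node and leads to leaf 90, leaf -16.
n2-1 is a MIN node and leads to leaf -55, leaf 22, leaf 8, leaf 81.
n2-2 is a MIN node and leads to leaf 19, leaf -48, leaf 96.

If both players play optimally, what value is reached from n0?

n1-1 (MIN): min(-23, -48) = -48
n1-2 (MIN): min(90, -16) = -16
n1 (MAX): max(-48, -16) = -16
n2-1 (MIN): min(-55, 22, 8, 81) = -55
n2-2 (MIN): min(19, -48, 96) = -48
n2 (MAX): max(-55, -48) = -48
n0 (MIN): min(-16, -48) = -48

-48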